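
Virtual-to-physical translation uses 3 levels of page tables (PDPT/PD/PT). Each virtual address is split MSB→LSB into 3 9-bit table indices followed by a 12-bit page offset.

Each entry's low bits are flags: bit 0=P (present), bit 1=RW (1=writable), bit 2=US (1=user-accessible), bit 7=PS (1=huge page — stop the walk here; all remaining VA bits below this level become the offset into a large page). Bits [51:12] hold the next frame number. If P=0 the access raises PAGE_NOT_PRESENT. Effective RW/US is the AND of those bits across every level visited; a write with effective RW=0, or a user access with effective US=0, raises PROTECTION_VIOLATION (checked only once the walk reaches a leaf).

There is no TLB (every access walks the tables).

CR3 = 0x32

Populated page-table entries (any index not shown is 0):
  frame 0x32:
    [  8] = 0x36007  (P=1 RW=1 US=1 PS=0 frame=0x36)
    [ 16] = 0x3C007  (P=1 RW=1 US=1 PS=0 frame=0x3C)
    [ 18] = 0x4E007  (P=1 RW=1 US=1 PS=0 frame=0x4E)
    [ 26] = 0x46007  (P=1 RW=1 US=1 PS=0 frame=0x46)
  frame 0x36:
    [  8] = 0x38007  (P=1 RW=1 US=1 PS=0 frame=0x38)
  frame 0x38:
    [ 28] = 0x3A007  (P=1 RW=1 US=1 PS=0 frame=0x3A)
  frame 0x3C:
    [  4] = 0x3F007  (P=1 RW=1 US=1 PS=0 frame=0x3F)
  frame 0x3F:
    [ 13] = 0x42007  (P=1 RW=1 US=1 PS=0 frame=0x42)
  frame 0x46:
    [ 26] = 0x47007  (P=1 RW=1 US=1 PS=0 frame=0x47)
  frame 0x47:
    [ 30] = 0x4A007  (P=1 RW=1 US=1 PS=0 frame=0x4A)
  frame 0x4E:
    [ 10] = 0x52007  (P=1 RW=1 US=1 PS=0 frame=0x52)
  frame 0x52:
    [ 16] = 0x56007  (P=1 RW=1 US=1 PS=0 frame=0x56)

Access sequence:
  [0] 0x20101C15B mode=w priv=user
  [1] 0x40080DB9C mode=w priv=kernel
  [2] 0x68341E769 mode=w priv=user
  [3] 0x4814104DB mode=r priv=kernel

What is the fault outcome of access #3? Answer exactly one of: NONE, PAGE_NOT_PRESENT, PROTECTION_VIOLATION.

Trace:
#0 VA=0x20101C15B (w,user):
  L0 @0x32[8] → 0x36007  P=1,RW=1,US=1,PS=0
  L1 @0x36[8] → 0x38007  P=1,RW=1,US=1,PS=0
  L2 @0x38[28] → 0x3A007  P=1,RW=1,US=1,PS=0
  → PA=0x3A15B  (3 entries read)
#1 VA=0x40080DB9C (w,kernel):
  L0 @0x32[16] → 0x3C007  P=1,RW=1,US=1,PS=0
  L1 @0x3C[4] → 0x3F007  P=1,RW=1,US=1,PS=0
  L2 @0x3F[13] → 0x42007  P=1,RW=1,US=1,PS=0
  → PA=0x42B9C  (3 entries read)
#2 VA=0x68341E769 (w,user):
  L0 @0x32[26] → 0x46007  P=1,RW=1,US=1,PS=0
  L1 @0x46[26] → 0x47007  P=1,RW=1,US=1,PS=0
  L2 @0x47[30] → 0x4A007  P=1,RW=1,US=1,PS=0
  → PA=0x4A769  (3 entries read)
#3 VA=0x4814104DB (r,kernel):
  L0 @0x32[18] → 0x4E007  P=1,RW=1,US=1,PS=0
  L1 @0x4E[10] → 0x52007  P=1,RW=1,US=1,PS=0
  L2 @0x52[16] → 0x56007  P=1,RW=1,US=1,PS=0
  → PA=0x564DB  (3 entries read)

Access #3 fault: NONE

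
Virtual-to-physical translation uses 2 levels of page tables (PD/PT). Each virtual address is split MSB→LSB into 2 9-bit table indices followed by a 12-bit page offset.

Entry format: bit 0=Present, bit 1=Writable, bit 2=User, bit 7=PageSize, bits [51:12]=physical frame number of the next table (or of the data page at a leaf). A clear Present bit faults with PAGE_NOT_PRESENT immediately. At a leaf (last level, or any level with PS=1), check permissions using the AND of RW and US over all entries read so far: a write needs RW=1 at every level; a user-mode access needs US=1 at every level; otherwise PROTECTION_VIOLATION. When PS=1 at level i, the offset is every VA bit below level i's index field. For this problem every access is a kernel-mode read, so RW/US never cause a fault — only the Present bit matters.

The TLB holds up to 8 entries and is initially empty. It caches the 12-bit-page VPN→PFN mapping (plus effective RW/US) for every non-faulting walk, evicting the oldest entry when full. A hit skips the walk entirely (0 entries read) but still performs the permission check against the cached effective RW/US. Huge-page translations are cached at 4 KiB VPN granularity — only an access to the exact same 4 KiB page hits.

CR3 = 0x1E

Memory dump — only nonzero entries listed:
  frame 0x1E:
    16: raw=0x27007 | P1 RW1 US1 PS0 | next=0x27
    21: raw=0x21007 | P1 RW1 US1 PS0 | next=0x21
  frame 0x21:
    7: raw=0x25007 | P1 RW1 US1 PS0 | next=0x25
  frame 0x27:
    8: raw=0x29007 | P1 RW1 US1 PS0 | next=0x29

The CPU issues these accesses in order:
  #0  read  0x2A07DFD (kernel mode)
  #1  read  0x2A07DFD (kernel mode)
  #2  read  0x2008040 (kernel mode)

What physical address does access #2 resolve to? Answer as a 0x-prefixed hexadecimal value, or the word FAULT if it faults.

Walk each access:
#0 VA=0x2A07DFD (r,kernel):
  L0 @0x1E[21] → 0x21007  P=1,RW=1,US=1,PS=0
  L1 @0x21[7] → 0x25007  P=1,RW=1,US=1,PS=0
  ✓ 0x25DFD  — 2 lookups
#1 VA=0x2A07DFD (r,kernel):
  TLB hit vpn=0x2A07 → PA=0x25DFD
#2 VA=0x2008040 (r,kernel):
  L0 @0x1E[16] → 0x27007  P=1,RW=1,US=1,PS=0
  L1 @0x27[8] → 0x29007  P=1,RW=1,US=1,PS=0
  ✓ 0x29040  — 2 lookups

Access #2 PA: 0x29040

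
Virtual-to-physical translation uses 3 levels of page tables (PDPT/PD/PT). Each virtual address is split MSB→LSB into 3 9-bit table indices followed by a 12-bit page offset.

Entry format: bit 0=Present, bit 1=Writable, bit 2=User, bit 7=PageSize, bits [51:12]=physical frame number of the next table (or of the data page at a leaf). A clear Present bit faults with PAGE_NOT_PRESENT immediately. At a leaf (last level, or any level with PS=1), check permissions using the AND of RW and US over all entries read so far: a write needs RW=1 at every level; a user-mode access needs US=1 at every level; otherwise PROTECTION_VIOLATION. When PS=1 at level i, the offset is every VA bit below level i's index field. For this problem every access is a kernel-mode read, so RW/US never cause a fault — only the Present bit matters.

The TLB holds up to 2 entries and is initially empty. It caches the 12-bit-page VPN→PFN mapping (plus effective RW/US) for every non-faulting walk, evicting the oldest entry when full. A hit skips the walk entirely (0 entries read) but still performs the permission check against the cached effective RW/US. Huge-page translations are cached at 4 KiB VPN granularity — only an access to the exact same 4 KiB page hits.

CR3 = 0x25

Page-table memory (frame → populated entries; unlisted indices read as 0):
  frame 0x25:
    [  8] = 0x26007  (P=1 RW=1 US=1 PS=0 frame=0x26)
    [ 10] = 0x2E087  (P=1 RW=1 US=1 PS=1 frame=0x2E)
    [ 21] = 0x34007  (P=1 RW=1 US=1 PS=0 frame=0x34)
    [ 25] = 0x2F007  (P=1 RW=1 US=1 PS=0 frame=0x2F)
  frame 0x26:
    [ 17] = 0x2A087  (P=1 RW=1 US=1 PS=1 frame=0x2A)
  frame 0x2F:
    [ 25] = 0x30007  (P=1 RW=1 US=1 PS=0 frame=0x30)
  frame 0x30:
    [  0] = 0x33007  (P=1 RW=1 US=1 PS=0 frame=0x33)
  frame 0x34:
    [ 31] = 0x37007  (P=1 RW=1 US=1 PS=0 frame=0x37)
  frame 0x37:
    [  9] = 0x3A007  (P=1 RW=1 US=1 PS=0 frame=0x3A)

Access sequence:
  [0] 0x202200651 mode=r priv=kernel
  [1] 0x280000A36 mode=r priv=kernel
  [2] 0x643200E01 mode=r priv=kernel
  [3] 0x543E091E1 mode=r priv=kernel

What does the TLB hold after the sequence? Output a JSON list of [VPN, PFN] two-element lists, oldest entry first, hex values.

Per-access translation:
#0 VA=0x202200651 (r,kernel):
  L0: frame=0x25 idx=8 entry=0x26007 [P=1 RW=1 US=1 PS=0]
  L1: frame=0x26 idx=17 entry=0x2A087 [P=1 RW=1 US=1 PS=1]
  ⇒ phys 0x2A651 (huge @L1)  [2 reads]
#1 VA=0x280000A36 (r,kernel):
  L0: frame=0x25 idx=10 entry=0x2E087 [P=1 RW=1 US=1 PS=1]
  ⇒ phys 0x2EA36 (huge @L0)  [1 reads]
#2 VA=0x643200E01 (r,kernel):
  L0: frame=0x25 idx=25 entry=0x2F007 [P=1 RW=1 US=1 PS=0]
  L1: frame=0x2F idx=25 entry=0x30007 [P=1 RW=1 US=1 PS=0]
  L2: frame=0x30 idx=0 entry=0x33007 [P=1 RW=1 US=1 PS=0]
  ⇒ phys 0x33E01  [3 reads]
#3 VA=0x543E091E1 (r,kernel):
  L0: frame=0x25 idx=21 entry=0x34007 [P=1 RW=1 US=1 PS=0]
  L1: frame=0x34 idx=31 entry=0x37007 [P=1 RW=1 US=1 PS=0]
  L2: frame=0x37 idx=9 entry=0x3A007 [P=1 RW=1 US=1 PS=0]
  ⇒ phys 0x3A1E1  [3 reads]

TLB: [["0x643200", "0x33"], ["0x543E09", "0x3A"]]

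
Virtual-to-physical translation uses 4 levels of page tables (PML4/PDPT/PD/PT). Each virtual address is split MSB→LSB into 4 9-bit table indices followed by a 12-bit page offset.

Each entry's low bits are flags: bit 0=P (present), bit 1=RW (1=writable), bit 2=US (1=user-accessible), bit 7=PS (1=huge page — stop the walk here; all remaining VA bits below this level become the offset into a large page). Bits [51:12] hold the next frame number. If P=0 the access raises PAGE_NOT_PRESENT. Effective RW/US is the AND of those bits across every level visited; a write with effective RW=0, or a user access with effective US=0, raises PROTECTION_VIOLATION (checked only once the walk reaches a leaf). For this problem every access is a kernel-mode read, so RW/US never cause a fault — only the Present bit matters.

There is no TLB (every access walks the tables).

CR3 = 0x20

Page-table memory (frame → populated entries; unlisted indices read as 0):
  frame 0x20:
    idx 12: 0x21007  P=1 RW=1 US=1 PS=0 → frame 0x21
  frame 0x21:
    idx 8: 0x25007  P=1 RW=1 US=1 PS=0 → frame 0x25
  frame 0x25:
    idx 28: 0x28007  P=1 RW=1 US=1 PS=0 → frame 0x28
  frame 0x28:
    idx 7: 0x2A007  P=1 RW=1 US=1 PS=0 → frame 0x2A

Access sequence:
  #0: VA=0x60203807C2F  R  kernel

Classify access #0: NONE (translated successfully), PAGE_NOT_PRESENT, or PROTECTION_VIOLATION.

Walk each access:
#0 VA=0x60203807C2F (r,kernel):
  [0] read 0x20 idx=12: raw=0x21007 flags P=1 W=1 U=1 S=0
  [1] read 0x21 idx=8: raw=0x25007 flags P=1 W=1 U=1 S=0
  [2] read 0x25 idx=28: raw=0x28007 flags P=1 W=1 U=1 S=0
  [3] read 0x28 idx=7: raw=0x2A007 flags P=1 W=1 U=1 S=0
  ✓ 0x2AC2F  — 4 lookups

Access #0 fault: NONE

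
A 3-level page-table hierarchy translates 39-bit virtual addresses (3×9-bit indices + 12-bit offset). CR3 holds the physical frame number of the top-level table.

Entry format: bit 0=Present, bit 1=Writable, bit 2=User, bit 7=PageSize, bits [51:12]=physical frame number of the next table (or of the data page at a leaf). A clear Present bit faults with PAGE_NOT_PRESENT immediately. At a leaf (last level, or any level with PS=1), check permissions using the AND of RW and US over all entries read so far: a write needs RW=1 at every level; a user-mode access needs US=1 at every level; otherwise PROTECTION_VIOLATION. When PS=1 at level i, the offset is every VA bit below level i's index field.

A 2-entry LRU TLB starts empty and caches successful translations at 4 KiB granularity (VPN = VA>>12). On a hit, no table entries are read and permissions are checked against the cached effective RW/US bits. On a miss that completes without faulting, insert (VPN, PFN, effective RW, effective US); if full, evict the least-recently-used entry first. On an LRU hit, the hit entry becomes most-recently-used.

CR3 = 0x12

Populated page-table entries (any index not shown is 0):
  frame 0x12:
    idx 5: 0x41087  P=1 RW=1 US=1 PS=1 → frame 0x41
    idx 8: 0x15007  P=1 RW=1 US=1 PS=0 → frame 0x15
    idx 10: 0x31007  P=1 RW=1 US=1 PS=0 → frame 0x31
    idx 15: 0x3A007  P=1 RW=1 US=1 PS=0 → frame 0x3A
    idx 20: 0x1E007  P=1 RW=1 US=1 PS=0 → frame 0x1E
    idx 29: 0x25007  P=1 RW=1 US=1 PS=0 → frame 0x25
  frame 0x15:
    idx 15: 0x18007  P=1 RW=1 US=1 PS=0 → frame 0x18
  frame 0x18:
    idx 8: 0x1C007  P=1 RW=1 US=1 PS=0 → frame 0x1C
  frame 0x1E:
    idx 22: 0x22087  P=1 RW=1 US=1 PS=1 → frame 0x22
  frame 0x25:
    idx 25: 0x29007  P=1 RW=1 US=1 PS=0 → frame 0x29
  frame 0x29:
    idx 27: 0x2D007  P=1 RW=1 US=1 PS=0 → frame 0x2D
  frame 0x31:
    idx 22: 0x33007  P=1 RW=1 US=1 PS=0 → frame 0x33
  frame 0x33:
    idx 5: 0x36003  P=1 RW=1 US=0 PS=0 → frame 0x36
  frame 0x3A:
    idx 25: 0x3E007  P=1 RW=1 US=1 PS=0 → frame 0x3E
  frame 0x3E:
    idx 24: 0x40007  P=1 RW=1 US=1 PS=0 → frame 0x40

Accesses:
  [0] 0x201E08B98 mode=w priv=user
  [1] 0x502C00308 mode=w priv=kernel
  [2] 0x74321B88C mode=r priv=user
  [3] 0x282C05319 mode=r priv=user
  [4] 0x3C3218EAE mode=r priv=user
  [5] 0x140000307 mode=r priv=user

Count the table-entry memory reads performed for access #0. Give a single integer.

Trace:
#0 VA=0x201E08B98 (w,user):
  lvl0: tbl 0x12, slot 8 ⇒ 0x15007 (P1/RW1/US1/PS0)
  lvl1: tbl 0x15, slot 15 ⇒ 0x18007 (P1/RW1/US1/PS0)
  lvl2: tbl 0x18, slot 8 ⇒ 0x1C007 (P1/RW1/US1/PS0)
  ✓ 0x1CB98  — 3 lookups
#1 VA=0x502C00308 (w,kernel):
  lvl0: tbl 0x12, slot 20 ⇒ 0x1E007 (P1/RW1/US1/PS0)
  lvl1: tbl 0x1E, slot 22 ⇒ 0x22087 (P1/RW1/US1/PS1)
  ✓ 0x22308 (huge @L1)  — 2 lookups
#2 VA=0x74321B88C (r,user):
  lvl0: tbl 0x12, slot 29 ⇒ 0x25007 (P1/RW1/US1/PS0)
  lvl1: tbl 0x25, slot 25 ⇒ 0x29007 (P1/RW1/US1/PS0)
  lvl2: tbl 0x29, slot 27 ⇒ 0x2D007 (P1/RW1/US1/PS0)
  ✓ 0x2D88C  — 3 lookups
#3 VA=0x282C05319 (r,user):
  lvl0: tbl 0x12, slot 10 ⇒ 0x31007 (P1/RW1/US1/PS0)
  lvl1: tbl 0x31, slot 22 ⇒ 0x33007 (P1/RW1/US1/PS0)
  lvl2: tbl 0x33, slot 5 ⇒ 0x36003 (P1/RW1/US0/PS0)
  ⇒ fault: PROTECTION_VIOLATION  — 3 lookups
#4 VA=0x3C3218EAE (r,user):
  lvl0: tbl 0x12, slot 15 ⇒ 0x3A007 (P1/RW1/US1/PS0)
  lvl1: tbl 0x3A, slot 25 ⇒ 0x3E007 (P1/RW1/US1/PS0)
  lvl2: tbl 0x3E, slot 24 ⇒ 0x40007 (P1/RW1/US1/PS0)
  ✓ 0x40EAE  — 3 lookups
#5 VA=0x140000307 (r,user):
  lvl0: tbl 0x12, slot 5 ⇒ 0x41087 (P1/RW1/US1/PS1)
  ✓ 0x41307 (huge @L0)  — 1 lookups

Entries read for #0: 3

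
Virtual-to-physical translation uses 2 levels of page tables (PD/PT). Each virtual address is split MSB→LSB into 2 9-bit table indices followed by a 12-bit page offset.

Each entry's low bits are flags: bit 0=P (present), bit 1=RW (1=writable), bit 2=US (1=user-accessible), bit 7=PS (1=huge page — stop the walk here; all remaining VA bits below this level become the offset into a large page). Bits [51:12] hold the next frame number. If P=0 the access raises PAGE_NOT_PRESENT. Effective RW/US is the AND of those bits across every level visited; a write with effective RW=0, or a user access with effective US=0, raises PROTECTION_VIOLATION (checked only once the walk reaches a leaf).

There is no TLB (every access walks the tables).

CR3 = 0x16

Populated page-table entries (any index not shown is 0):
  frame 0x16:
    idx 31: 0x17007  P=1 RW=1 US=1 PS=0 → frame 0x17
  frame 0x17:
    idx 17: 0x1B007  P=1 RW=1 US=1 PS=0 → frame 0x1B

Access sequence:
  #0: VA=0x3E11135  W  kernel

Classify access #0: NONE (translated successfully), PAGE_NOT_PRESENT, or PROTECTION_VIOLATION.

Trace:
#0 VA=0x3E11135 (w,kernel):
  L0 @0x16[31] → 0x17007  P=1,RW=1,US=1,PS=0
  L1 @0x17[17] → 0x1B007  P=1,RW=1,US=1,PS=0
  ✓ 0x1B135  — 2 lookups

Access #0 fault: NONE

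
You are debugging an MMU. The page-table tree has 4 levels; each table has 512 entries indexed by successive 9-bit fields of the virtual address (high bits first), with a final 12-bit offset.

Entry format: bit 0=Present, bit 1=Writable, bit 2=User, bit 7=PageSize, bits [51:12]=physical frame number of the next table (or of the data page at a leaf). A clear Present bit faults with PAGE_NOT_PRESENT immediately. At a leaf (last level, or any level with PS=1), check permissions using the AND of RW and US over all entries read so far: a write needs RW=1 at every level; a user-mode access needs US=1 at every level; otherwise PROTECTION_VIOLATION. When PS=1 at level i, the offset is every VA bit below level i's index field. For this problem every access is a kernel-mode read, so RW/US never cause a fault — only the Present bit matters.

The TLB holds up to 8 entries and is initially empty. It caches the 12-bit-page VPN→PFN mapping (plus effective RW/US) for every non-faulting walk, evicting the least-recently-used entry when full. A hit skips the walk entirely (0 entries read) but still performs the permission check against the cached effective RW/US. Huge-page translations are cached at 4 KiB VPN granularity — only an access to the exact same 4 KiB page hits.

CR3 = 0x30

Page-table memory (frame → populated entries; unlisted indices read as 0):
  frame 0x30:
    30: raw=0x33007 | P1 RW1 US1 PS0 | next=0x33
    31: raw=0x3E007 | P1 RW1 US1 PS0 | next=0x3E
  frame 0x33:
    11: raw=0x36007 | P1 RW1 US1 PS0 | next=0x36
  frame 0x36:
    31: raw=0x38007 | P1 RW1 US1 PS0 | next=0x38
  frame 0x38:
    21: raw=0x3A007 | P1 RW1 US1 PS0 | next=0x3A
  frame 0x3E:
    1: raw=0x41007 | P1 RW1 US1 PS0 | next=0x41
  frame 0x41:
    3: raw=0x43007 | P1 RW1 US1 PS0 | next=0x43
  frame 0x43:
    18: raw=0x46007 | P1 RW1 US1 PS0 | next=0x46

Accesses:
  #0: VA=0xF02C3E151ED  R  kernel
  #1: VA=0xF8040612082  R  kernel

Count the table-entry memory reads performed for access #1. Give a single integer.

Walk each access:
#0 VA=0xF02C3E151ED (r,kernel):
  lvl0: tbl 0x30, slot 30 ⇒ 0x33007 (P1/RW1/US1/PS0)
  lvl1: tbl 0x33, slot 11 ⇒ 0x36007 (P1/RW1/US1/PS0)
  lvl2: tbl 0x36, slot 31 ⇒ 0x38007 (P1/RW1/US1/PS0)
  lvl3: tbl 0x38, slot 21 ⇒ 0x3A007 (P1/RW1/US1/PS0)
  ⇒ phys 0x3A1ED  [4 reads]
#1 VA=0xF8040612082 (r,kernel):
  lvl0: tbl 0x30, slot 31 ⇒ 0x3E007 (P1/RW1/US1/PS0)
  lvl1: tbl 0x3E, slot 1 ⇒ 0x41007 (P1/RW1/US1/PS0)
  lvl2: tbl 0x41, slot 3 ⇒ 0x43007 (P1/RW1/US1/PS0)
  lvl3: tbl 0x43, slot 18 ⇒ 0x46007 (P1/RW1/US1/PS0)
  ⇒ phys 0x46082  [4 reads]

Entries read for #1: 4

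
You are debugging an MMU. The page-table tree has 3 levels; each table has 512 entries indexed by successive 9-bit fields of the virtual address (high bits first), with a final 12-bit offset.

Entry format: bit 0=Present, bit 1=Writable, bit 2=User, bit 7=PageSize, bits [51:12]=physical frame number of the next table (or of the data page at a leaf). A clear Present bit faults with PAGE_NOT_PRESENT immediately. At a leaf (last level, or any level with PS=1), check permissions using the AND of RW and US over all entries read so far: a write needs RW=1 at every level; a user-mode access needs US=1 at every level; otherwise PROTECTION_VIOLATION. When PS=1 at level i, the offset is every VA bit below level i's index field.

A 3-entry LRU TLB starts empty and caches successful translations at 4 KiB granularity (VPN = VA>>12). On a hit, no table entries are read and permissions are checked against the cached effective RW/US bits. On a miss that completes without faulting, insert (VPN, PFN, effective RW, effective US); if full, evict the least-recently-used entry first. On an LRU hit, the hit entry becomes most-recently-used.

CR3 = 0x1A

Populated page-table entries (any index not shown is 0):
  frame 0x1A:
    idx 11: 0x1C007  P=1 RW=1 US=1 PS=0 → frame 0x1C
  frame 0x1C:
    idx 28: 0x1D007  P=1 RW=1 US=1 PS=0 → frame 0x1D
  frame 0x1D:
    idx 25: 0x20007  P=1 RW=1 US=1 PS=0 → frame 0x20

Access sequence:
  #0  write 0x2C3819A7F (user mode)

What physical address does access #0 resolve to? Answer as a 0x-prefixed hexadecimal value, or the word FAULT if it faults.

Per-access translation:
#0 VA=0x2C3819A7F (w,user):
  lvl0: tbl 0x1A, slot 11 ⇒ 0x1C007 (P1/RW1/US1/PS0)
  lvl1: tbl 0x1C, slot 28 ⇒ 0x1D007 (P1/RW1/US1/PS0)
  lvl2: tbl 0x1D, slot 25 ⇒ 0x20007 (P1/RW1/US1/PS0)
  → PA=0x20A7F  (3 entries read)

Access #0 PA: 0x20A7F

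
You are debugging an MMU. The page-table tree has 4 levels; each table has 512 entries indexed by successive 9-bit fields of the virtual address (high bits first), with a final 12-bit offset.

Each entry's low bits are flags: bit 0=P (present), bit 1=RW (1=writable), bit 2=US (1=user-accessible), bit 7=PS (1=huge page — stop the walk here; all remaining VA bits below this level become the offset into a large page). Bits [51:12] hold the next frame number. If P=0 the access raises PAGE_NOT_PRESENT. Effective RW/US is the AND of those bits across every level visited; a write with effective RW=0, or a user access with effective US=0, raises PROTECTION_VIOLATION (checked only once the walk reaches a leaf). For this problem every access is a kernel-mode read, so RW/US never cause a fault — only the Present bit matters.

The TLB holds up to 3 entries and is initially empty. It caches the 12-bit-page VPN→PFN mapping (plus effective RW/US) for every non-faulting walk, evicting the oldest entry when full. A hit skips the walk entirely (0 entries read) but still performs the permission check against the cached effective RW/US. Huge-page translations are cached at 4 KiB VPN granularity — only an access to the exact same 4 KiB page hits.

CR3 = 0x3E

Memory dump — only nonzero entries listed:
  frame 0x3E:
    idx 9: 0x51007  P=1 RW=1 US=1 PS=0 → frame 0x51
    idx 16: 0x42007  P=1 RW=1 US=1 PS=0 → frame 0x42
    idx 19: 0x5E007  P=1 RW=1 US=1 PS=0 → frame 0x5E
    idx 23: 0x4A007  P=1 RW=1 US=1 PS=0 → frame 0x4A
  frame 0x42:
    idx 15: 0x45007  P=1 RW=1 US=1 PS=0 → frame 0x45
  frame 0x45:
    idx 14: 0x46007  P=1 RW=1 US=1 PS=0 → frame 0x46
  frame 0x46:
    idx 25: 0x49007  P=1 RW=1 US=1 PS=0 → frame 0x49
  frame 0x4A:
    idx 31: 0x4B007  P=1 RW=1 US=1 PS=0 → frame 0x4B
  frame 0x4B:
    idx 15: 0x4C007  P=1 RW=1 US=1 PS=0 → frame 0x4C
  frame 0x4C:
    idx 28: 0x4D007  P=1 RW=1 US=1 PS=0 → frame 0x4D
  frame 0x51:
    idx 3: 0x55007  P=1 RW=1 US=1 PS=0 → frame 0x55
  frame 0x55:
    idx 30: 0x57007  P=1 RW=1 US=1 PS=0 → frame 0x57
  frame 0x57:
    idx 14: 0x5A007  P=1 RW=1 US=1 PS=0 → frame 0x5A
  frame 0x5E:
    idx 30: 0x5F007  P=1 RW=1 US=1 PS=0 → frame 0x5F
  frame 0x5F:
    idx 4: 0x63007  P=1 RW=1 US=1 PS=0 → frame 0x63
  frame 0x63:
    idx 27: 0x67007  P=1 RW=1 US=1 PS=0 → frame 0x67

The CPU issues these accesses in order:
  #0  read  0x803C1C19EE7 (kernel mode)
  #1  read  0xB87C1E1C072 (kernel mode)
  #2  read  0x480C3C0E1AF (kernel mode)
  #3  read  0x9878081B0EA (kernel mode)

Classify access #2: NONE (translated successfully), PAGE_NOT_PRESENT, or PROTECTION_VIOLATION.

Trace:
#0 VA=0x803C1C19EE7 (r,kernel):
  L0: frame=0x3E idx=16 entry=0x42007 [P=1 RW=1 US=1 PS=0]
  L1: frame=0x42 idx=15 entry=0x45007 [P=1 RW=1 US=1 PS=0]
  L2: frame=0x45 idx=14 entry=0x46007 [P=1 RW=1 US=1 PS=0]
  L3: frame=0x46 idx=25 entry=0x49007 [P=1 RW=1 US=1 PS=0]
  → PA=0x49EE7  (4 entries read)
#1 VA=0xB87C1E1C072 (r,kernel):
  L0: frame=0x3E idx=23 entry=0x4A007 [P=1 RW=1 US=1 PS=0]
  L1: frame=0x4A idx=31 entry=0x4B007 [P=1 RW=1 US=1 PS=0]
  L2: frame=0x4B idx=15 entry=0x4C007 [P=1 RW=1 US=1 PS=0]
  L3: frame=0x4C idx=28 entry=0x4D007 [P=1 RW=1 US=1 PS=0]
  → PA=0x4D072  (4 entries read)
#2 VA=0x480C3C0E1AF (r,kernel):
  L0: frame=0x3E idx=9 entry=0x51007 [P=1 RW=1 US=1 PS=0]
  L1: frame=0x51 idx=3 entry=0x55007 [P=1 RW=1 US=1 PS=0]
  L2: frame=0x55 idx=30 entry=0x57007 [P=1 RW=1 US=1 PS=0]
  L3: frame=0x57 idx=14 entry=0x5A007 [P=1 RW=1 US=1 PS=0]
  → PA=0x5A1AF  (4 entries read)
#3 VA=0x9878081B0EA (r,kernel):
  L0: frame=0x3E idx=19 entry=0x5E007 [P=1 RW=1 US=1 PS=0]
  L1: frame=0x5E idx=30 entry=0x5F007 [P=1 RW=1 US=1 PS=0]
  L2: frame=0x5F idx=4 entry=0x63007 [P=1 RW=1 US=1 PS=0]
  L3: frame=0x63 idx=27 entry=0x67007 [P=1 RW=1 US=1 PS=0]
  → PA=0x670EA  (4 entries read)

Access #2 fault: NONE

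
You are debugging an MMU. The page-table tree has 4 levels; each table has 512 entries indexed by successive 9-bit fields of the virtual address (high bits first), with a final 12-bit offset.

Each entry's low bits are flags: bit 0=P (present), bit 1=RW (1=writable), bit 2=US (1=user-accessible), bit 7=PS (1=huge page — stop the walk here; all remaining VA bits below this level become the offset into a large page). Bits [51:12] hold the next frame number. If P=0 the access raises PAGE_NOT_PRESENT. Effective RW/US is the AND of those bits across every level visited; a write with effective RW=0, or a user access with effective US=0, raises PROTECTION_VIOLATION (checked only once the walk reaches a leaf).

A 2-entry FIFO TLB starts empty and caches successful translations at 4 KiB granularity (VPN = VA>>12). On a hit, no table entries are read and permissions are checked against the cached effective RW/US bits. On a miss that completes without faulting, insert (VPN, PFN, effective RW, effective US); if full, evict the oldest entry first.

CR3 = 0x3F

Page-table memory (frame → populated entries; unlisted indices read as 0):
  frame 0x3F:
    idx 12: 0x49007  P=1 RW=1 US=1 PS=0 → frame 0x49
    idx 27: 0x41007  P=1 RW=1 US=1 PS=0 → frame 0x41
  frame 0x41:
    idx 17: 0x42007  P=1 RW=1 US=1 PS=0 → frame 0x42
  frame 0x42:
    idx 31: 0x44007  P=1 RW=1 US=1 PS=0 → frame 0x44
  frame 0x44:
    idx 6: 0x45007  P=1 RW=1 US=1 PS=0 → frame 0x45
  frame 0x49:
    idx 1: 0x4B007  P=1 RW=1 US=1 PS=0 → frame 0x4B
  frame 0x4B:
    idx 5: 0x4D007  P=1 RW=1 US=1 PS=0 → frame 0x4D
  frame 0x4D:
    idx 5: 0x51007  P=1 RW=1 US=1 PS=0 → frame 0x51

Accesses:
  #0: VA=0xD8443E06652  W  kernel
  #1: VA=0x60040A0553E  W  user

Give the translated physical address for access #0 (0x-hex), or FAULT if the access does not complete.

Walk each access:
#0 VA=0xD8443E06652 (w,kernel):
  L0: frame=0x3F idx=27 entry=0x41007 [P=1 RW=1 US=1 PS=0]
  L1: frame=0x41 idx=17 entry=0x42007 [P=1 RW=1 US=1 PS=0]
  L2: frame=0x42 idx=31 entry=0x44007 [P=1 RW=1 US=1 PS=0]
  L3: frame=0x44 idx=6 entry=0x45007 [P=1 RW=1 US=1 PS=0]
  ✓ 0x45652  — 4 lookups
#1 VA=0x60040A0553E (w,user):
  L0: frame=0x3F idx=12 entry=0x49007 [P=1 RW=1 US=1 PS=0]
  L1: frame=0x49 idx=1 entry=0x4B007 [P=1 RW=1 US=1 PS=0]
  L2: frame=0x4B idx=5 entry=0x4D007 [P=1 RW=1 US=1 PS=0]
  L3: frame=0x4D idx=5 entry=0x51007 [P=1 RW=1 US=1 PS=0]
  ✓ 0x5153E  — 4 lookups

Access #0 PA: 0x45652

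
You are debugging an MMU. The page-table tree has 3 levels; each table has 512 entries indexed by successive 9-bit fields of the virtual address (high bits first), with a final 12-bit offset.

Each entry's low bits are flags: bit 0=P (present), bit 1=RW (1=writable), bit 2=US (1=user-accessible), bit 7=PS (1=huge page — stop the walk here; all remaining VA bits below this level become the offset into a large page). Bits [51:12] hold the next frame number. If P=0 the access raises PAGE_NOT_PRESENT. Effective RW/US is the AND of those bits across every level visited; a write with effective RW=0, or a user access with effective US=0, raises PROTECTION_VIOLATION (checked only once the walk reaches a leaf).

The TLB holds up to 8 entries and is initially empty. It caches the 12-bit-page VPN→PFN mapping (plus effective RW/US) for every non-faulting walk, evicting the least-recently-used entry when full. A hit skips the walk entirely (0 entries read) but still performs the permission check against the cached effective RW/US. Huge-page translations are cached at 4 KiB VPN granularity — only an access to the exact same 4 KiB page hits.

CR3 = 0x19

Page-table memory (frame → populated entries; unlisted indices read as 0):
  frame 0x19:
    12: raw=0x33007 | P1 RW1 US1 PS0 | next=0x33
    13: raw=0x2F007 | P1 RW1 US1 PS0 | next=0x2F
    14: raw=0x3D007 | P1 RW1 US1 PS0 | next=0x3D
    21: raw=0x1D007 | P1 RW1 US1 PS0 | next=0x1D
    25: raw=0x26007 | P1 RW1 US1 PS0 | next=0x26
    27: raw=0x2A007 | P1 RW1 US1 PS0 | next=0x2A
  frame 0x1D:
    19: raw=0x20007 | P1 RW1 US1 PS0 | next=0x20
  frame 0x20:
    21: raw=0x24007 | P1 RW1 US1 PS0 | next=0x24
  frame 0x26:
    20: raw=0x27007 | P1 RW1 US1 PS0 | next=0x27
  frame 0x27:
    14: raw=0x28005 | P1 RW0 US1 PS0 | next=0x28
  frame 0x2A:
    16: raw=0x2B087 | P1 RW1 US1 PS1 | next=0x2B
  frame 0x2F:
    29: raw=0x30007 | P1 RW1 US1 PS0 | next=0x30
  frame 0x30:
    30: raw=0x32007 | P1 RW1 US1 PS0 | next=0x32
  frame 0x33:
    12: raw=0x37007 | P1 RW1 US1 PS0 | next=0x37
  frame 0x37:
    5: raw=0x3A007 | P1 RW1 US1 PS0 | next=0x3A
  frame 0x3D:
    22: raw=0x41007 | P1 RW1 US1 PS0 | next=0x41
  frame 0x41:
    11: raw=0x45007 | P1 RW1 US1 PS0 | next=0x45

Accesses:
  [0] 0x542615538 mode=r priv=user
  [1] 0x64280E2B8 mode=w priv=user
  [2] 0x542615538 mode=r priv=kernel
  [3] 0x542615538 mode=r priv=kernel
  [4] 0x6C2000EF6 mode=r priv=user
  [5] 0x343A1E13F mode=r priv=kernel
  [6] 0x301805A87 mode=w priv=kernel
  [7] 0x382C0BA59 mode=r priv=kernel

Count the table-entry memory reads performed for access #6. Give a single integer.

Walk each access:
#0 VA=0x542615538 (r,user):
  L0: frame=0x19 idx=21 entry=0x1D007 [P=1 RW=1 US=1 PS=0]
  L1: frame=0x1D idx=19 entry=0x20007 [P=1 RW=1 US=1 PS=0]
  L2: frame=0x20 idx=21 entry=0x24007 [P=1 RW=1 US=1 PS=0]
  → PA=0x24538  (3 entries read)
#1 VA=0x64280E2B8 (w,user):
  L0: frame=0x19 idx=25 entry=0x26007 [P=1 RW=1 US=1 PS=0]
  L1: frame=0x26 idx=20 entry=0x27007 [P=1 RW=1 US=1 PS=0]
  L2: frame=0x27 idx=14 entry=0x28005 [P=1 RW=0 US=1 PS=0]
  → PROTECTION_VIOLATION  (3 entries read)
#2 VA=0x542615538 (r,kernel):
  TLB hit vpn=0x542615 → PA=0x24538
#3 VA=0x542615538 (r,kernel):
  TLB hit vpn=0x542615 → PA=0x24538
#4 VA=0x6C2000EF6 (r,user):
  L0: frame=0x19 idx=27 entry=0x2A007 [P=1 RW=1 US=1 PS=0]
  L1: frame=0x2A idx=16 entry=0x2B087 [P=1 RW=1 US=1 PS=1]
  → PA=0x2BEF6 (huge @L1)  (2 entries read)
#5 VA=0x343A1E13F (r,kernel):
  L0: frame=0x19 idx=13 entry=0x2F007 [P=1 RW=1 US=1 PS=0]
  L1: frame=0x2F idx=29 entry=0x30007 [P=1 RW=1 US=1 PS=0]
  L2: frame=0x30 idx=30 entry=0x32007 [P=1 RW=1 US=1 PS=0]
  → PA=0x3213F  (3 entries read)
#6 VA=0x301805A87 (w,kernel):
  L0: frame=0x19 idx=12 entry=0x33007 [P=1 RW=1 US=1 PS=0]
  L1: frame=0x33 idx=12 entry=0x37007 [P=1 RW=1 US=1 PS=0]
  L2: frame=0x37 idx=5 entry=0x3A007 [P=1 RW=1 US=1 PS=0]
  → PA=0x3AA87  (3 entries read)
#7 VA=0x382C0BA59 (r,kernel):
  L0: frame=0x19 idx=14 entry=0x3D007 [P=1 RW=1 US=1 PS=0]
  L1: frame=0x3D idx=22 entry=0x41007 [P=1 RW=1 US=1 PS=0]
  L2: frame=0x41 idx=11 entry=0x45007 [P=1 RW=1 US=1 PS=0]
  → PA=0x45A59  (3 entries read)

Entries read for #6: 3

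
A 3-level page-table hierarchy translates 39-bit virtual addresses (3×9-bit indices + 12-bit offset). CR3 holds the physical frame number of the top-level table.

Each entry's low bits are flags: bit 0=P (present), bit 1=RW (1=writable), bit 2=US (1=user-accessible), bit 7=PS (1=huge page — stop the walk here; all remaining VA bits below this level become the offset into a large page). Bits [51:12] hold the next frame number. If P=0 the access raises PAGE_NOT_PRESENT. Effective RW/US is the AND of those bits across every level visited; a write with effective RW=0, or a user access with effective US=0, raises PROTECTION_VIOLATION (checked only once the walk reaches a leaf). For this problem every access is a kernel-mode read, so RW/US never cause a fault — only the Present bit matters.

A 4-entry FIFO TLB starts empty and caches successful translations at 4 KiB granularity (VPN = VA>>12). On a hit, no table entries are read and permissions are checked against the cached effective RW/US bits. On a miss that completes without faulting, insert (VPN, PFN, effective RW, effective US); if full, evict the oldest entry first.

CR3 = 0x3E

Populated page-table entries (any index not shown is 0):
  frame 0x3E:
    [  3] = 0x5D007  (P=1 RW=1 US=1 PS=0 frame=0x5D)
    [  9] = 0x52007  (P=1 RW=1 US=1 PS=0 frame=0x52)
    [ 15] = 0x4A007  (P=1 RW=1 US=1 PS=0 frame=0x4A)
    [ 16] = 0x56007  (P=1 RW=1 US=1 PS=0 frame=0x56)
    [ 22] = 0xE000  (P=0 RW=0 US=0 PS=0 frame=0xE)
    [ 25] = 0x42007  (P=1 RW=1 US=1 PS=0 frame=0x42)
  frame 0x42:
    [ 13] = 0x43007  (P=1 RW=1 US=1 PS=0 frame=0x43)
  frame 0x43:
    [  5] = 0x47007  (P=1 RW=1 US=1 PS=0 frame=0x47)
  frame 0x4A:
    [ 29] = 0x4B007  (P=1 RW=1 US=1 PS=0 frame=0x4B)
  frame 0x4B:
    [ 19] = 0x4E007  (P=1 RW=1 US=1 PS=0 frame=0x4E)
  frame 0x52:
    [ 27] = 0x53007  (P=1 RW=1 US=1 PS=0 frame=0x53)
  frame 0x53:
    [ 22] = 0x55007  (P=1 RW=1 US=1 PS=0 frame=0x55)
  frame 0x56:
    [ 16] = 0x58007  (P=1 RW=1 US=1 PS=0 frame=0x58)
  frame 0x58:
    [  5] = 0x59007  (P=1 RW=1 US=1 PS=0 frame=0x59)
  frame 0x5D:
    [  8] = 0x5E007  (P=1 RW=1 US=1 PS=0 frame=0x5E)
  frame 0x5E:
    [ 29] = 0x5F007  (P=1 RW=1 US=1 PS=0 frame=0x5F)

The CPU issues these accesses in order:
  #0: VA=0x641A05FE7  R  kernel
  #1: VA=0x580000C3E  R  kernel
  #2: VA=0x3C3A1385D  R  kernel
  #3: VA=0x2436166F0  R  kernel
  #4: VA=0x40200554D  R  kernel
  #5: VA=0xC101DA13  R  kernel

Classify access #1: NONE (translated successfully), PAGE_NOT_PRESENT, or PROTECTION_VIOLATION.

Trace:
#0 VA=0x641A05FE7 (r,kernel):
  lvl0: tbl 0x3E, slot 25 ⇒ 0x42007 (P1/RW1/US1/PS0)
  lvl1: tbl 0x42, slot 13 ⇒ 0x43007 (P1/RW1/US1/PS0)
  lvl2: tbl 0x43, slot 5 ⇒ 0x47007 (P1/RW1/US1/PS0)
  → PA=0x47FE7  (3 entries read)
#1 VA=0x580000C3E (r,kernel):
  lvl0: tbl 0x3E, slot 22 ⇒ 0xE000 (P0/RW0/US0/PS0)
  ⇒ fault: PAGE_NOT_PRESENT  — 1 lookups
#2 VA=0x3C3A1385D (r,kernel):
  lvl0: tbl 0x3E, slot 15 ⇒ 0x4A007 (P1/RW1/US1/PS0)
  lvl1: tbl 0x4A, slot 29 ⇒ 0x4B007 (P1/RW1/US1/PS0)
  lvl2: tbl 0x4B, slot 19 ⇒ 0x4E007 (P1/RW1/US1/PS0)
  → PA=0x4E85D  (3 entries read)
#3 VA=0x2436166F0 (r,kernel):
  lvl0: tbl 0x3E, slot 9 ⇒ 0x52007 (P1/RW1/US1/PS0)
  lvl1: tbl 0x52, slot 27 ⇒ 0x53007 (P1/RW1/US1/PS0)
  lvl2: tbl 0x53, slot 22 ⇒ 0x55007 (P1/RW1/US1/PS0)
  → PA=0x556F0  (3 entries read)
#4 VA=0x40200554D (r,kernel):
  lvl0: tbl 0x3E, slot 16 ⇒ 0x56007 (P1/RW1/US1/PS0)
  lvl1: tbl 0x56, slot 16 ⇒ 0x58007 (P1/RW1/US1/PS0)
  lvl2: tbl 0x58, slot 5 ⇒ 0x59007 (P1/RW1/US1/PS0)
  → PA=0x5954D  (3 entries read)
#5 VA=0xC101DA13 (r,kernel):
  lvl0: tbl 0x3E, slot 3 ⇒ 0x5D007 (P1/RW1/US1/PS0)
  lvl1: tbl 0x5D, slot 8 ⇒ 0x5E007 (P1/RW1/US1/PS0)
  lvl2: tbl 0x5E, slot 29 ⇒ 0x5F007 (P1/RW1/US1/PS0)
  → PA=0x5FA13  (3 entries read)

Access #1 fault: PAGE_NOT_PRESENT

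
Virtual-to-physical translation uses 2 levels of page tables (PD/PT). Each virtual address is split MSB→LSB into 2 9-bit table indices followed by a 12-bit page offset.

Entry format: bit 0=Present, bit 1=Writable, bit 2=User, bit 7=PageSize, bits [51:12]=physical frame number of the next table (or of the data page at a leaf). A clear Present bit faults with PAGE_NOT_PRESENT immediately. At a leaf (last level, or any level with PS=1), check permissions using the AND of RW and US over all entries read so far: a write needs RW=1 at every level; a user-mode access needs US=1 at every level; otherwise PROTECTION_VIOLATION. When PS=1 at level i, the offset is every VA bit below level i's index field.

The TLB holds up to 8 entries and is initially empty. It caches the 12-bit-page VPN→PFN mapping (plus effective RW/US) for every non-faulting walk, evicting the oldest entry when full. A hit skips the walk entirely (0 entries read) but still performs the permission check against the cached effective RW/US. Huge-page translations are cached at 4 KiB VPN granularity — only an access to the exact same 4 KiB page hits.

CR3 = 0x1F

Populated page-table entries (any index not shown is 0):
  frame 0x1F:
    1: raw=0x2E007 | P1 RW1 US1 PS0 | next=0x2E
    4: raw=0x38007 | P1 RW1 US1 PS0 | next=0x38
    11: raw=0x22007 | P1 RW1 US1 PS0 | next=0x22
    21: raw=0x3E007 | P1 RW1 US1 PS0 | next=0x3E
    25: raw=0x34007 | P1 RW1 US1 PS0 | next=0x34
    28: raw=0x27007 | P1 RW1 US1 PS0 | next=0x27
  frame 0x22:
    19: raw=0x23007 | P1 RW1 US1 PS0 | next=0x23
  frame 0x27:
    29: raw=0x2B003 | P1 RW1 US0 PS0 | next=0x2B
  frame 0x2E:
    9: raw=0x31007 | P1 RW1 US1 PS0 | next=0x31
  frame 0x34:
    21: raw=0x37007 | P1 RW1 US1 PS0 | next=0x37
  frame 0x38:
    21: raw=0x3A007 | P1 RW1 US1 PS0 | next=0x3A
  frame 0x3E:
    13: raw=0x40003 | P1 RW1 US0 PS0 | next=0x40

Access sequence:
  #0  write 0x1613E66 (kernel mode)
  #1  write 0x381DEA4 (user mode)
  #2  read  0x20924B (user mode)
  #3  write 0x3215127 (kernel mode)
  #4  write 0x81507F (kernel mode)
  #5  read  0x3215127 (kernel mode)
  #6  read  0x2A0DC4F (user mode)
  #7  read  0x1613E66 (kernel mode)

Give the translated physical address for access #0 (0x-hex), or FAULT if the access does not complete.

Trace:
#0 VA=0x1613E66 (w,kernel):
  [0] read 0x1F idx=11: raw=0x22007 flags P=1 W=1 U=1 S=0
  [1] read 0x22 idx=19: raw=0x23007 flags P=1 W=1 U=1 S=0
  ⇒ phys 0x23E66  [2 reads]
#1 VA=0x381DEA4 (w,user):
  [0] read 0x1F idx=28: raw=0x27007 flags P=1 W=1 U=1 S=0
  [1] read 0x27 idx=29: raw=0x2B003 flags P=1 W=1 U=0 S=0
  → PROTECTION_VIOLATION  (2 entries read)
#2 VA=0x20924B (r,user):
  [0] read 0x1F idx=1: raw=0x2E007 flags P=1 W=1 U=1 S=0
  [1] read 0x2E idx=9: raw=0x31007 flags P=1 W=1 U=1 S=0
  ⇒ phys 0x3124B  [2 reads]
#3 VA=0x3215127 (w,kernel):
  [0] read 0x1F idx=25: raw=0x34007 flags P=1 W=1 U=1 S=0
  [1] read 0x34 idx=21: raw=0x37007 flags P=1 W=1 U=1 S=0
  ⇒ phys 0x37127  [2 reads]
#4 VA=0x81507F (w,kernel):
  [0] read 0x1F idx=4: raw=0x38007 flags P=1 W=1 U=1 S=0
  [1] read 0x38 idx=21: raw=0x3A007 flags P=1 W=1 U=1 S=0
  ⇒ phys 0x3A07F  [2 reads]
#5 VA=0x3215127 (r,kernel):
  TLB hit vpn=0x3215 → PA=0x37127
#6 VA=0x2A0DC4F (r,user):
  [0] read 0x1F idx=21: raw=0x3E007 flags P=1 W=1 U=1 S=0
  [1] read 0x3E idx=13: raw=0x40003 flags P=1 W=1 U=0 S=0
  → PROTECTION_VIOLATION  (2 entries read)
#7 VA=0x1613E66 (r,kernel):
  TLB hit vpn=0x1613 → PA=0x23E66

Access #0 PA: 0x23E66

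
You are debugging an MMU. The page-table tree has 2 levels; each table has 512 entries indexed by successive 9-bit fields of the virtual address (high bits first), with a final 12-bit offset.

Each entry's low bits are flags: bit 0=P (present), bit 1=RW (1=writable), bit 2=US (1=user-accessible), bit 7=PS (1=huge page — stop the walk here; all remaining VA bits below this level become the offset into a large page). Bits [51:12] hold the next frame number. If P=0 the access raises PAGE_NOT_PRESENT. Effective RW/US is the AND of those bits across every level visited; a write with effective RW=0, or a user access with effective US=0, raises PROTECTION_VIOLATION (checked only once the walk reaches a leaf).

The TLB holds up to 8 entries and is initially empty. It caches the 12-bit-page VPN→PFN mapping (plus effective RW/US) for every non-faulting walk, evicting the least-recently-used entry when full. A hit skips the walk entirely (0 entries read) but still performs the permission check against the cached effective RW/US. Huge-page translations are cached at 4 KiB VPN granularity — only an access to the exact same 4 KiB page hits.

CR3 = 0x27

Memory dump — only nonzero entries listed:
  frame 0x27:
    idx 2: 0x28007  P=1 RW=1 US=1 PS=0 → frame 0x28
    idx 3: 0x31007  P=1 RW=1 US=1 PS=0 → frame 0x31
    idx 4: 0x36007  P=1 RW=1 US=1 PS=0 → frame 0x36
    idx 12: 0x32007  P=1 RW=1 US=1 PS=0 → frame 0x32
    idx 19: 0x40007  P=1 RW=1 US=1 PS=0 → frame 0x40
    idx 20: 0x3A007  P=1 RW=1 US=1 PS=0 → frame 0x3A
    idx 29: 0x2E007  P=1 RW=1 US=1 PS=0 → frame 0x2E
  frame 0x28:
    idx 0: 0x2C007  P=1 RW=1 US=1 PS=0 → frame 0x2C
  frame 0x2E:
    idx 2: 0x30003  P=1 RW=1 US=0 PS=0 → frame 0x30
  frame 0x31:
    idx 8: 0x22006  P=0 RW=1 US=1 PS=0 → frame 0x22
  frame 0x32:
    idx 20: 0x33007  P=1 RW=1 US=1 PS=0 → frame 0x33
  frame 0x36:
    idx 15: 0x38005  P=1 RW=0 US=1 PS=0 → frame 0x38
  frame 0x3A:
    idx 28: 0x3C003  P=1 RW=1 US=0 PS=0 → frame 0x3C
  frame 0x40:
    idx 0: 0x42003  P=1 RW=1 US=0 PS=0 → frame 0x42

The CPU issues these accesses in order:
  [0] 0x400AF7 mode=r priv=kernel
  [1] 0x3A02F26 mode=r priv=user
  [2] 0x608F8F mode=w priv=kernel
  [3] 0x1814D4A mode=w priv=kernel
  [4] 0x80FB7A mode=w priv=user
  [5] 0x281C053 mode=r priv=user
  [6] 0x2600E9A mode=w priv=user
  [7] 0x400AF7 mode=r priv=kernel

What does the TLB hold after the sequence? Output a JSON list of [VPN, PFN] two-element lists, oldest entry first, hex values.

Walk each access:
#0 VA=0x400AF7 (r,kernel):
  L0: frame=0x27 idx=2 entry=0x28007 [P=1 RW=1 US=1 PS=0]
  L1: frame=0x28 idx=0 entry=0x2C007 [P=1 RW=1 US=1 PS=0]
  → PA=0x2CAF7  (2 entries read)
#1 VA=0x3A02F26 (r,user):
  L0: frame=0x27 idx=29 entry=0x2E007 [P=1 RW=1 US=1 PS=0]
  L1: frame=0x2E idx=2 entry=0x30003 [P=1 RW=1 US=0 PS=0]
  ✗ PROTECTION_VIOLATION  [2 reads]
#2 VA=0x608F8F (w,kernel):
  L0: frame=0x27 idx=3 entry=0x31007 [P=1 RW=1 US=1 PS=0]
  L1: frame=0x31 idx=8 entry=0x22006 [P=0 RW=1 US=1 PS=0]
  ✗ PAGE_NOT_PRESENT  [2 reads]
#3 VA=0x1814D4A (w,kernel):
  L0: frame=0x27 idx=12 entry=0x32007 [P=1 RW=1 US=1 PS=0]
  L1: frame=0x32 idx=20 entry=0x33007 [P=1 RW=1 US=1 PS=0]
  → PA=0x33D4A  (2 entries read)
#4 VA=0x80FB7A (w,user):
  L0: frame=0x27 idx=4 entry=0x36007 [P=1 RW=1 US=1 PS=0]
  L1: frame=0x36 idx=15 entry=0x38005 [P=1 RW=0 US=1 PS=0]
  ✗ PROTECTION_VIOLATION  [2 reads]
#5 VA=0x281C053 (r,user):
  L0: frame=0x27 idx=20 entry=0x3A007 [P=1 RW=1 US=1 PS=0]
  L1: frame=0x3A idx=28 entry=0x3C003 [P=1 RW=1 US=0 PS=0]
  ✗ PROTECTION_VIOLATION  [2 reads]
#6 VA=0x2600E9A (w,user):
  L0: frame=0x27 idx=19 entry=0x40007 [P=1 RW=1 US=1 PS=0]
  L1: frame=0x40 idx=0 entry=0x42003 [P=1 RW=1 US=0 PS=0]
  ✗ PROTECTION_VIOLATION  [2 reads]
#7 VA=0x400AF7 (r,kernel):
  TLB hit vpn=0x400 → PA=0x2CAF7

TLB: [["0x1814", "0x33"], ["0x400", "0x2C"]]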